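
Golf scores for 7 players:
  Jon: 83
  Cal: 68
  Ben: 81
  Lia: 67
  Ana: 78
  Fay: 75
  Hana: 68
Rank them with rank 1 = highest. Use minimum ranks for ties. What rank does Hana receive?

Sorted (descending): 83, 81, 78, 75, 68, 68, 67
The 2 values of 68 occupy positions 5–6 → each gets rank 5.
Hana has value 68 → rank 5.

5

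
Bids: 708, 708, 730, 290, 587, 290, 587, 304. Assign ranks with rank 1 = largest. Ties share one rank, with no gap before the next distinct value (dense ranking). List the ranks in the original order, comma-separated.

Sorted (descending): 730, 708, 708, 587, 587, 304, 290, 290
The 2 values of 708 share dense rank 2.
The 2 values of 587 share dense rank 3.
The 2 values of 290 share dense rank 5.
Remaining distinct values take the next consecutive integers.

2, 2, 1, 5, 3, 5, 3, 4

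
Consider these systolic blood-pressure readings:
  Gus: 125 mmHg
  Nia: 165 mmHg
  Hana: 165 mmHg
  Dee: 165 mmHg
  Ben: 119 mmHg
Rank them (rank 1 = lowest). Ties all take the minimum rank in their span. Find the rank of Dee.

Sorted (ascending): 119, 125, 165, 165, 165
The 3 values of 165 occupy positions 3–5 → each gets rank 3.
Dee has value 165 mmHg → rank 3.

3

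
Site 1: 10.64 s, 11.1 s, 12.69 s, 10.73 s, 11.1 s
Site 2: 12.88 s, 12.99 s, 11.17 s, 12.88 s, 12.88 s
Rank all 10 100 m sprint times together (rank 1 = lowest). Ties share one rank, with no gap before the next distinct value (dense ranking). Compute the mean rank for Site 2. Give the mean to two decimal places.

Sorted (ascending): 10.64, 10.73, 11.1, 11.1, 11.17, 12.69, 12.88, 12.88, 12.88, 12.99
The 2 values of 11.1 share dense rank 3.
The 3 values of 12.88 share dense rank 6.
Remaining distinct values take the next consecutive integers.
Site 2 values → pooled ranks: 12.88→6, 12.99→7, 11.17→4, 12.88→6, 12.88→6
Mean rank = (6 + 7 + 4 + 6 + 6) / 5 = 5.80

5.80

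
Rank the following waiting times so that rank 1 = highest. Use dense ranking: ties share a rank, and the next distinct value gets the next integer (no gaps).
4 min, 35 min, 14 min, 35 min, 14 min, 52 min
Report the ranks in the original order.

Sorted (descending): 52, 35, 35, 14, 14, 4
The 2 values of 35 share dense rank 2.
The 2 values of 14 share dense rank 3.
Remaining distinct values take the next consecutive integers.

4, 2, 3, 2, 3, 1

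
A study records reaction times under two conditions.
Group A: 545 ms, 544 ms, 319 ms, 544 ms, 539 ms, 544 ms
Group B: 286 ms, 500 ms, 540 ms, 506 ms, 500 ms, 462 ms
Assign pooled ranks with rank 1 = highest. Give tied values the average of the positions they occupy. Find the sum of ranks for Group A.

27

Sorted (descending): 545, 544, 544, 544, 540, 539, 506, 500, 500, 462, 319, 286
The 3 values of 544 occupy positions 2–4 → average rank 3.
The 2 values of 500 occupy positions 8–9 → average rank (8+9)/2 = 8.5.
Group A values → pooled ranks: 545→1, 544→3, 319→11, 544→3, 539→6, 544→3
Rank sum = 1 + 3 + 11 + 3 + 6 + 3 = 27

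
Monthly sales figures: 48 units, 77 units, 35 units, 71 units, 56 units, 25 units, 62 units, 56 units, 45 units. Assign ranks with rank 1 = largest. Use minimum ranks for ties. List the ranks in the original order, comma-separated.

6, 1, 8, 2, 4, 9, 3, 4, 7

Sorted (descending): 77, 71, 62, 56, 56, 48, 45, 35, 25
The 2 values of 56 occupy positions 4–5 → each gets rank 4.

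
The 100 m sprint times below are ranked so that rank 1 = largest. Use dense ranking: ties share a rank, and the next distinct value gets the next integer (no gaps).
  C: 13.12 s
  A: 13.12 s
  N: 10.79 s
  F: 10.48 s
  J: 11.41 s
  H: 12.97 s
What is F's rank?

Sorted (descending): 13.12, 13.12, 12.97, 11.41, 10.79, 10.48
The 2 values of 13.12 share dense rank 1.
Remaining distinct values take the next consecutive integers.
F has value 10.48 s → rank 5.

5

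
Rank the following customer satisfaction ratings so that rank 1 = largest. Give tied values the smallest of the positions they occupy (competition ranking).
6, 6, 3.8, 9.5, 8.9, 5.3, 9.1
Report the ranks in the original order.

Sorted (descending): 9.5, 9.1, 8.9, 6, 6, 5.3, 3.8
The 2 values of 6 occupy positions 4–5 → each gets rank 4.

4, 4, 7, 1, 3, 6, 2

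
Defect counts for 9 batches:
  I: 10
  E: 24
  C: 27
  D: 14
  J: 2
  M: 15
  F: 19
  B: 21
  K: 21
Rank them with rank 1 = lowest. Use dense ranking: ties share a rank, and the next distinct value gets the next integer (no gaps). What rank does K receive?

6

Sorted (ascending): 2, 10, 14, 15, 19, 21, 21, 24, 27
The 2 values of 21 share dense rank 6.
Remaining distinct values take the next consecutive integers.
K has value 21 → rank 6.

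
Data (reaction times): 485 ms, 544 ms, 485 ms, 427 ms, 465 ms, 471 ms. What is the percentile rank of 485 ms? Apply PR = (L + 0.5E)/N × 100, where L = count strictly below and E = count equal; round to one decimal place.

N = 6.
Strictly below 485: 3. Equal to 485: 2.
PR = (3 + 0.5·2)/6 × 100 = 66.7

66.7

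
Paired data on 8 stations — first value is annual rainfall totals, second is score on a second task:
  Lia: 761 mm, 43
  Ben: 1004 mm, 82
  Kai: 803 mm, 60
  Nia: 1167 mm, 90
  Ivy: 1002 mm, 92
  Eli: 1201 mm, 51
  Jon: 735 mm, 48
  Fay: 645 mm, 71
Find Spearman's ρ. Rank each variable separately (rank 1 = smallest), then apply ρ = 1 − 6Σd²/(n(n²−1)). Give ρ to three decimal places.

Ranks of variable 1: 3, 6, 4, 7, 5, 8, 2, 1
Ranks of variable 2: 1, 6, 4, 7, 8, 3, 2, 5
d = r₁ − r₂: 2, 0, 0, 0, -3, 5, 0, -4
d²: 4, 0, 0, 0, 9, 25, 0, 16; Σd² = 54
ρ = 1 − 6·54/(8·63) = 1 − 324/504 = 0.357

0.357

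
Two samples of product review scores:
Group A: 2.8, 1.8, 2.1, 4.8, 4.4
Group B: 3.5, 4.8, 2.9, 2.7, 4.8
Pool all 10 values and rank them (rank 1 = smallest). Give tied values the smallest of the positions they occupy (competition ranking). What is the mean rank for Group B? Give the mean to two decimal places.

6.00

Sorted (ascending): 1.8, 2.1, 2.7, 2.8, 2.9, 3.5, 4.4, 4.8, 4.8, 4.8
The 3 values of 4.8 occupy positions 8–10 → each gets rank 8.
Group B values → pooled ranks: 3.5→6, 4.8→8, 2.9→5, 2.7→3, 4.8→8
Mean rank = (6 + 8 + 5 + 3 + 8) / 5 = 6.00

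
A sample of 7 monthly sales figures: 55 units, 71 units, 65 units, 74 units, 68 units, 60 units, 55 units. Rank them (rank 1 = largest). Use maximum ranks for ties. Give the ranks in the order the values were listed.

Sorted (descending): 74, 71, 68, 65, 60, 55, 55
The 2 values of 55 occupy positions 6–7 → each gets rank 7.

7, 2, 4, 1, 3, 5, 7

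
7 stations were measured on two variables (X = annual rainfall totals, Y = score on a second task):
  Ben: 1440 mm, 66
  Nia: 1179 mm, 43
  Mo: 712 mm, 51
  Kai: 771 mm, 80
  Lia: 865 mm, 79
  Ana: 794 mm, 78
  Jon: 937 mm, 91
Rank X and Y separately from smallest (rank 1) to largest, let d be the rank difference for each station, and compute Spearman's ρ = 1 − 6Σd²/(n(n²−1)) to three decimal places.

Ranks of variable 1: 7, 6, 1, 2, 4, 3, 5
Ranks of variable 2: 3, 1, 2, 6, 5, 4, 7
d = r₁ − r₂: 4, 5, -1, -4, -1, -1, -2
d²: 16, 25, 1, 16, 1, 1, 4; Σd² = 64
ρ = 1 − 6·64/(7·48) = 1 − 384/336 = -0.143

-0.143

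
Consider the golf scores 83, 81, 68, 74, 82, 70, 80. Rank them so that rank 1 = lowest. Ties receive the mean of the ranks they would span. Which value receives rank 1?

Sorted (ascending): 68, 70, 74, 80, 81, 82, 83
No ties — each value takes its position as its rank.
Rank 1 → value 68.

68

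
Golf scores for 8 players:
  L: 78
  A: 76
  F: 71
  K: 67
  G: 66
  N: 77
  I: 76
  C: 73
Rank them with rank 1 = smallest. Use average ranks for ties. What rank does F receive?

Sorted (ascending): 66, 67, 71, 73, 76, 76, 77, 78
The 2 values of 76 occupy positions 5–6 → average rank (5+6)/2 = 5.5.
F has value 71 → rank 3.

3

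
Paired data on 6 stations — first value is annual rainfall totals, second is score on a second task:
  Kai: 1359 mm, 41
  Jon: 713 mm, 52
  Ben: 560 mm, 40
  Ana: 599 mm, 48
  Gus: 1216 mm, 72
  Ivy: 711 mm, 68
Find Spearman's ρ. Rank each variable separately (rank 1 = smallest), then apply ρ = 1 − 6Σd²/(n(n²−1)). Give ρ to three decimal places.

0.371

Ranks of variable 1: 6, 4, 1, 2, 5, 3
Ranks of variable 2: 2, 4, 1, 3, 6, 5
d = r₁ − r₂: 4, 0, 0, -1, -1, -2
d²: 16, 0, 0, 1, 1, 4; Σd² = 22
ρ = 1 − 6·22/(6·35) = 1 − 132/210 = 0.371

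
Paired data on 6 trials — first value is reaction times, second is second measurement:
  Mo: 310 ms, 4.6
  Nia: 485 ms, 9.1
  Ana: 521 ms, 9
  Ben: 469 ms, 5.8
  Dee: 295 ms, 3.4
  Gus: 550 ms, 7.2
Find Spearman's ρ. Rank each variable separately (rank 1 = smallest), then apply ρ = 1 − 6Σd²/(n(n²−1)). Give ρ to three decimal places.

0.771

Ranks of variable 1: 2, 4, 5, 3, 1, 6
Ranks of variable 2: 2, 6, 5, 3, 1, 4
d = r₁ − r₂: 0, -2, 0, 0, 0, 2
d²: 0, 4, 0, 0, 0, 4; Σd² = 8
ρ = 1 − 6·8/(6·35) = 1 − 48/210 = 0.771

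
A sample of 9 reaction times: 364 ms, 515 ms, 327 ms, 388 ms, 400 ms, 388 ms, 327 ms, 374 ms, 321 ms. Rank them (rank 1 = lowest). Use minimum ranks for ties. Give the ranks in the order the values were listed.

Sorted (ascending): 321, 327, 327, 364, 374, 388, 388, 400, 515
The 2 values of 327 occupy positions 2–3 → each gets rank 2.
The 2 values of 388 occupy positions 6–7 → each gets rank 6.

4, 9, 2, 6, 8, 6, 2, 5, 1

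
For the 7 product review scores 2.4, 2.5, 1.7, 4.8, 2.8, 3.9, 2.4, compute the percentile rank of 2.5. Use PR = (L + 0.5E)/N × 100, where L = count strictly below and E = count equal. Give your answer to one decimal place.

N = 7.
Strictly below 2.5: 3. Equal to 2.5: 1.
PR = (3 + 0.5·1)/7 × 100 = 50.0

50.0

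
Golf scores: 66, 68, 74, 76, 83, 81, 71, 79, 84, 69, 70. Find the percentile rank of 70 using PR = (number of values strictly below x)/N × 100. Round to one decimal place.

27.3

N = 11.
Strictly below 70: 3. Equal to 70: 1.
PR = 3/11 × 100 = 27.3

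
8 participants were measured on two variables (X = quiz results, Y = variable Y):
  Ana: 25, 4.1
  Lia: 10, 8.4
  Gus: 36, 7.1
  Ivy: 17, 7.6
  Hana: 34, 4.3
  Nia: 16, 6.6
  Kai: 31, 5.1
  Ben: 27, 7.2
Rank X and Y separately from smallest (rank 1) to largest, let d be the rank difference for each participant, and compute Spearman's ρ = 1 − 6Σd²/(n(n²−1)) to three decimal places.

Ranks of variable 1: 4, 1, 8, 3, 7, 2, 6, 5
Ranks of variable 2: 1, 8, 5, 7, 2, 4, 3, 6
d = r₁ − r₂: 3, -7, 3, -4, 5, -2, 3, -1
d²: 9, 49, 9, 16, 25, 4, 9, 1; Σd² = 122
ρ = 1 − 6·122/(8·63) = 1 − 732/504 = -0.452

-0.452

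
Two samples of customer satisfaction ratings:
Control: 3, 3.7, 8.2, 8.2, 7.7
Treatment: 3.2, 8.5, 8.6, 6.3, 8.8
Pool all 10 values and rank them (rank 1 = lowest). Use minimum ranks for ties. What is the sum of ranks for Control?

Sorted (ascending): 3, 3.2, 3.7, 6.3, 7.7, 8.2, 8.2, 8.5, 8.6, 8.8
The 2 values of 8.2 occupy positions 6–7 → each gets rank 6.
Control values → pooled ranks: 3→1, 3.7→3, 8.2→6, 8.2→6, 7.7→5
Rank sum = 1 + 3 + 6 + 6 + 5 = 21

21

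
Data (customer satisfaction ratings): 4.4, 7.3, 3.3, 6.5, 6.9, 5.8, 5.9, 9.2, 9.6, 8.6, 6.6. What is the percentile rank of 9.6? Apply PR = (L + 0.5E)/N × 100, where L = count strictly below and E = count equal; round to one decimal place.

95.5

N = 11.
Strictly below 9.6: 10. Equal to 9.6: 1.
PR = (10 + 0.5·1)/11 × 100 = 95.5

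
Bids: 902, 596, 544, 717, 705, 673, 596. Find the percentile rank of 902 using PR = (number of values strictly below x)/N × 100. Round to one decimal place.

N = 7.
Strictly below 902: 6. Equal to 902: 1.
PR = 6/7 × 100 = 85.7

85.7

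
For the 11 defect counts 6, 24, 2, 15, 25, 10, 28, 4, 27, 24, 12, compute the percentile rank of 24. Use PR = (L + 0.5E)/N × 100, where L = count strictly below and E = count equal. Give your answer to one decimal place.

63.6

N = 11.
Strictly below 24: 6. Equal to 24: 2.
PR = (6 + 0.5·2)/11 × 100 = 63.6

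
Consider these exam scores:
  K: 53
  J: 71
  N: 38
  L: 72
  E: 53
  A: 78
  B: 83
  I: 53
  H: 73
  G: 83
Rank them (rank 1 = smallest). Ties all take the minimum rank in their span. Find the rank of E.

Sorted (ascending): 38, 53, 53, 53, 71, 72, 73, 78, 83, 83
The 3 values of 53 occupy positions 2–4 → each gets rank 2.
The 2 values of 83 occupy positions 9–10 → each gets rank 9.
E has value 53 → rank 2.

2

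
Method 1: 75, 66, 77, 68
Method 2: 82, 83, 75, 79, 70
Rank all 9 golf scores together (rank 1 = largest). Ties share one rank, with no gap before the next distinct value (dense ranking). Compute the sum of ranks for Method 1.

Sorted (descending): 83, 82, 79, 77, 75, 75, 70, 68, 66
The 2 values of 75 share dense rank 5.
Remaining distinct values take the next consecutive integers.
Method 1 values → pooled ranks: 75→5, 66→8, 77→4, 68→7
Rank sum = 5 + 8 + 4 + 7 = 24

24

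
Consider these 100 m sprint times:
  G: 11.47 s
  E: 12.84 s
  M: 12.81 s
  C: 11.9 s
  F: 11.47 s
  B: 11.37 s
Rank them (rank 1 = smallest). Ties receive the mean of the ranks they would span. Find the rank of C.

Sorted (ascending): 11.37, 11.47, 11.47, 11.9, 12.81, 12.84
The 2 values of 11.47 occupy positions 2–3 → average rank (2+3)/2 = 2.5.
C has value 11.9 s → rank 4.

4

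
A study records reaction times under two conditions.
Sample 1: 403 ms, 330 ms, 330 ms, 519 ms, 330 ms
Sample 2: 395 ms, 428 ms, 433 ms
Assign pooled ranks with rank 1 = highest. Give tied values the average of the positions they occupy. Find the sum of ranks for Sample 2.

Sorted (descending): 519, 433, 428, 403, 395, 330, 330, 330
The 3 values of 330 occupy positions 6–8 → average rank 7.
Sample 2 values → pooled ranks: 395→5, 428→3, 433→2
Rank sum = 5 + 3 + 2 = 10

10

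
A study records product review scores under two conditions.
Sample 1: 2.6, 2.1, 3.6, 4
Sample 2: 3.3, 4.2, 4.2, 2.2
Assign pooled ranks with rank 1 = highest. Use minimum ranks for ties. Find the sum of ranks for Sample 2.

14

Sorted (descending): 4.2, 4.2, 4, 3.6, 3.3, 2.6, 2.2, 2.1
The 2 values of 4.2 occupy positions 1–2 → each gets rank 1.
Sample 2 values → pooled ranks: 3.3→5, 4.2→1, 4.2→1, 2.2→7
Rank sum = 5 + 1 + 1 + 7 = 14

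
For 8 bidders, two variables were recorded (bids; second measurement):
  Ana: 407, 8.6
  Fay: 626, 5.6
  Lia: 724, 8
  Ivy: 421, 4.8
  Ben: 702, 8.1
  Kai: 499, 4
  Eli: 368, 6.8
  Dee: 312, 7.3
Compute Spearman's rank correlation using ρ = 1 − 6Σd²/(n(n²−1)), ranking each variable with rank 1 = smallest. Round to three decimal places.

Ranks of variable 1: 3, 6, 8, 4, 7, 5, 2, 1
Ranks of variable 2: 8, 3, 6, 2, 7, 1, 4, 5
d = r₁ − r₂: -5, 3, 2, 2, 0, 4, -2, -4
d²: 25, 9, 4, 4, 0, 16, 4, 16; Σd² = 78
ρ = 1 − 6·78/(8·63) = 1 − 468/504 = 0.071

0.071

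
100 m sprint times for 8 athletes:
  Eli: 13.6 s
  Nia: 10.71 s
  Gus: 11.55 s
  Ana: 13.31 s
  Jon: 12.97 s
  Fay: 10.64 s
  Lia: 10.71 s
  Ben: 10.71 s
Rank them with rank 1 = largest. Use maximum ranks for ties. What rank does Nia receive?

Sorted (descending): 13.6, 13.31, 12.97, 11.55, 10.71, 10.71, 10.71, 10.64
The 3 values of 10.71 occupy positions 5–7 → each gets rank 7.
Nia has value 10.71 s → rank 7.

7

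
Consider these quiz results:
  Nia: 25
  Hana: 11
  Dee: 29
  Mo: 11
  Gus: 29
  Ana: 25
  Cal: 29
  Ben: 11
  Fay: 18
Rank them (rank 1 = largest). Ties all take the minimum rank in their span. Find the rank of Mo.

Sorted (descending): 29, 29, 29, 25, 25, 18, 11, 11, 11
The 3 values of 29 occupy positions 1–3 → each gets rank 1.
The 2 values of 25 occupy positions 4–5 → each gets rank 4.
The 3 values of 11 occupy positions 7–9 → each gets rank 7.
Mo has value 11 → rank 7.

7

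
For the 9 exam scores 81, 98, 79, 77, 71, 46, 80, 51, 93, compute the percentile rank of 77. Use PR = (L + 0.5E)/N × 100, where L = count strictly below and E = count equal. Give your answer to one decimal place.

N = 9.
Strictly below 77: 3. Equal to 77: 1.
PR = (3 + 0.5·1)/9 × 100 = 38.9

38.9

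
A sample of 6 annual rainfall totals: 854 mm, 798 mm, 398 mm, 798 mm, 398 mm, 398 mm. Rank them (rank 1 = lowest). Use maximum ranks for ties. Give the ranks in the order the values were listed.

6, 5, 3, 5, 3, 3

Sorted (ascending): 398, 398, 398, 798, 798, 854
The 3 values of 398 occupy positions 1–3 → each gets rank 3.
The 2 values of 798 occupy positions 4–5 → each gets rank 5.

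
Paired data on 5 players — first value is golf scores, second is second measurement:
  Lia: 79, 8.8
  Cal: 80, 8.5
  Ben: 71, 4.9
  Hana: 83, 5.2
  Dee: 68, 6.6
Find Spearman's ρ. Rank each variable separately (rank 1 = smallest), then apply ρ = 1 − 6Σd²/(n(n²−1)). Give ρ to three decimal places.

Ranks of variable 1: 3, 4, 2, 5, 1
Ranks of variable 2: 5, 4, 1, 2, 3
d = r₁ − r₂: -2, 0, 1, 3, -2
d²: 4, 0, 1, 9, 4; Σd² = 18
ρ = 1 − 6·18/(5·24) = 1 − 108/120 = 0.100

0.100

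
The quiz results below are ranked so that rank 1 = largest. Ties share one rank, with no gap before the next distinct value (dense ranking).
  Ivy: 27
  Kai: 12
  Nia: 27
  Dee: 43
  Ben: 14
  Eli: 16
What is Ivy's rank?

Sorted (descending): 43, 27, 27, 16, 14, 12
The 2 values of 27 share dense rank 2.
Remaining distinct values take the next consecutive integers.
Ivy has value 27 → rank 2.

2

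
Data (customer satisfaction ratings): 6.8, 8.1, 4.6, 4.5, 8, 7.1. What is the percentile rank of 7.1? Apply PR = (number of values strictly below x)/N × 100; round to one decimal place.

50.0

N = 6.
Strictly below 7.1: 3. Equal to 7.1: 1.
PR = 3/6 × 100 = 50.0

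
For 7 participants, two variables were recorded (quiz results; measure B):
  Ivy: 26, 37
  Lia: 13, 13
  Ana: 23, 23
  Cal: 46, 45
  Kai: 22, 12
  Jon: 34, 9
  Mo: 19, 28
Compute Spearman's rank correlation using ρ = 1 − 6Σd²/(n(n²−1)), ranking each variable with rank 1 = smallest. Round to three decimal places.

Ranks of variable 1: 5, 1, 4, 7, 3, 6, 2
Ranks of variable 2: 6, 3, 4, 7, 2, 1, 5
d = r₁ − r₂: -1, -2, 0, 0, 1, 5, -3
d²: 1, 4, 0, 0, 1, 25, 9; Σd² = 40
ρ = 1 − 6·40/(7·48) = 1 − 240/336 = 0.286

0.286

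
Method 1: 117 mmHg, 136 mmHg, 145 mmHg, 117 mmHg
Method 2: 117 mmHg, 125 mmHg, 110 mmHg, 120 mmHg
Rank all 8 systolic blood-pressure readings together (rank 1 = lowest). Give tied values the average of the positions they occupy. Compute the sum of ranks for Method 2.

15

Sorted (ascending): 110, 117, 117, 117, 120, 125, 136, 145
The 3 values of 117 occupy positions 2–4 → average rank 3.
Method 2 values → pooled ranks: 117→3, 125→6, 110→1, 120→5
Rank sum = 3 + 6 + 1 + 5 = 15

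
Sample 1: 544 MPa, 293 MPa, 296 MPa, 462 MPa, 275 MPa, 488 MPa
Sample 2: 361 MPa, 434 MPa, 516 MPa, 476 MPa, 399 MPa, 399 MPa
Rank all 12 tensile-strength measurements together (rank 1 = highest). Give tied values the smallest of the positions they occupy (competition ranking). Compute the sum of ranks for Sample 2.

35

Sorted (descending): 544, 516, 488, 476, 462, 434, 399, 399, 361, 296, 293, 275
The 2 values of 399 occupy positions 7–8 → each gets rank 7.
Sample 2 values → pooled ranks: 361→9, 434→6, 516→2, 476→4, 399→7, 399→7
Rank sum = 9 + 6 + 2 + 4 + 7 + 7 = 35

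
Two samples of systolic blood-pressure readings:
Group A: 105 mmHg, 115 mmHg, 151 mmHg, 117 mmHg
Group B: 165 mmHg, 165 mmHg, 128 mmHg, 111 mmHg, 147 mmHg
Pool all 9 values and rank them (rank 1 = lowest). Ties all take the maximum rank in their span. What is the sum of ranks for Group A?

Sorted (ascending): 105, 111, 115, 117, 128, 147, 151, 165, 165
The 2 values of 165 occupy positions 8–9 → each gets rank 9.
Group A values → pooled ranks: 105→1, 115→3, 151→7, 117→4
Rank sum = 1 + 3 + 7 + 4 = 15

15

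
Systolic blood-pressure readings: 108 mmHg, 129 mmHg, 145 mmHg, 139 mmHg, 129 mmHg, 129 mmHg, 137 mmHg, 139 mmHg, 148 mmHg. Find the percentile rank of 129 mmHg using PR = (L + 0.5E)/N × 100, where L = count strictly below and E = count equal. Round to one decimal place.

27.8

N = 9.
Strictly below 129: 1. Equal to 129: 3.
PR = (1 + 0.5·3)/9 × 100 = 27.8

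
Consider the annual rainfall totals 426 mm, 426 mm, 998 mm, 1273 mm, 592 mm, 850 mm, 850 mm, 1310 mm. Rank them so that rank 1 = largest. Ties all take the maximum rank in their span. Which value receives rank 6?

592

Sorted (descending): 1310, 1273, 998, 850, 850, 592, 426, 426
The 2 values of 850 occupy positions 4–5 → each gets rank 5.
The 2 values of 426 occupy positions 7–8 → each gets rank 8.
Rank 6 → value 592.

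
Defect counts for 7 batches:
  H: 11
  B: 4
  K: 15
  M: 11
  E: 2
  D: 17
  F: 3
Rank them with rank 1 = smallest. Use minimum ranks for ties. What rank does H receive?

4

Sorted (ascending): 2, 3, 4, 11, 11, 15, 17
The 2 values of 11 occupy positions 4–5 → each gets rank 4.
H has value 11 → rank 4.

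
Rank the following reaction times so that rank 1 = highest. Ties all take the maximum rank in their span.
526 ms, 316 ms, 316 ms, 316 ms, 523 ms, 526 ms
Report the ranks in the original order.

Sorted (descending): 526, 526, 523, 316, 316, 316
The 2 values of 526 occupy positions 1–2 → each gets rank 2.
The 3 values of 316 occupy positions 4–6 → each gets rank 6.

2, 6, 6, 6, 3, 2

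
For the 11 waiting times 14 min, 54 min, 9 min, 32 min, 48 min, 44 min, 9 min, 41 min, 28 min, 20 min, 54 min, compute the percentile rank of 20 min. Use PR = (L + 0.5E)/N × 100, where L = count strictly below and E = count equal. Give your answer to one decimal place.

31.8

N = 11.
Strictly below 20: 3. Equal to 20: 1.
PR = (3 + 0.5·1)/11 × 100 = 31.8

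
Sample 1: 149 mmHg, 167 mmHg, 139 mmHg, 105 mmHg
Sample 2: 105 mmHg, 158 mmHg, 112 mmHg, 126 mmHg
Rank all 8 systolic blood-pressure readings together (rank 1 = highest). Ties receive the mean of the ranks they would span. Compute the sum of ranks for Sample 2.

20.5

Sorted (descending): 167, 158, 149, 139, 126, 112, 105, 105
The 2 values of 105 occupy positions 7–8 → average rank (7+8)/2 = 7.5.
Sample 2 values → pooled ranks: 105→7.5, 158→2, 112→6, 126→5
Rank sum = 7.5 + 2 + 6 + 5 = 20.5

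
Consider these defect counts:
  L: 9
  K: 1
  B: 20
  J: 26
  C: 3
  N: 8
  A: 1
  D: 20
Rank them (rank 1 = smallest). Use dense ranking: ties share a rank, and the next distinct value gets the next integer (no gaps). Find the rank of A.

1

Sorted (ascending): 1, 1, 3, 8, 9, 20, 20, 26
The 2 values of 1 share dense rank 1.
The 2 values of 20 share dense rank 5.
Remaining distinct values take the next consecutive integers.
A has value 1 → rank 1.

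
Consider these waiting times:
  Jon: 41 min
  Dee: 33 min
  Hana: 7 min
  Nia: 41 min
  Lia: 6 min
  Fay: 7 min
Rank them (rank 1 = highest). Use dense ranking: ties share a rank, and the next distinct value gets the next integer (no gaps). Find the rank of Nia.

1

Sorted (descending): 41, 41, 33, 7, 7, 6
The 2 values of 41 share dense rank 1.
The 2 values of 7 share dense rank 3.
Remaining distinct values take the next consecutive integers.
Nia has value 41 min → rank 1.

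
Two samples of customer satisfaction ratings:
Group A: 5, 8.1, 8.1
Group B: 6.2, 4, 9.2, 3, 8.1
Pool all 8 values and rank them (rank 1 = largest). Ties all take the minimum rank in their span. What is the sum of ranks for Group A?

Sorted (descending): 9.2, 8.1, 8.1, 8.1, 6.2, 5, 4, 3
The 3 values of 8.1 occupy positions 2–4 → each gets rank 2.
Group A values → pooled ranks: 5→6, 8.1→2, 8.1→2
Rank sum = 6 + 2 + 2 = 10

10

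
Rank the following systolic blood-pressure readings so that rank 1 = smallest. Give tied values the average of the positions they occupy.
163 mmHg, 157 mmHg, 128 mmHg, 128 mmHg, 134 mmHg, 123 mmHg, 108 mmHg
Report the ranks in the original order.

7, 6, 3.5, 3.5, 5, 2, 1

Sorted (ascending): 108, 123, 128, 128, 134, 157, 163
The 2 values of 128 occupy positions 3–4 → average rank (3+4)/2 = 3.5.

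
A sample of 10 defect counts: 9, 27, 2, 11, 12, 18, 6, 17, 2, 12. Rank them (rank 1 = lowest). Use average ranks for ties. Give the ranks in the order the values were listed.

4, 10, 1.5, 5, 6.5, 9, 3, 8, 1.5, 6.5

Sorted (ascending): 2, 2, 6, 9, 11, 12, 12, 17, 18, 27
The 2 values of 2 occupy positions 1–2 → average rank (1+2)/2 = 1.5.
The 2 values of 12 occupy positions 6–7 → average rank (6+7)/2 = 6.5.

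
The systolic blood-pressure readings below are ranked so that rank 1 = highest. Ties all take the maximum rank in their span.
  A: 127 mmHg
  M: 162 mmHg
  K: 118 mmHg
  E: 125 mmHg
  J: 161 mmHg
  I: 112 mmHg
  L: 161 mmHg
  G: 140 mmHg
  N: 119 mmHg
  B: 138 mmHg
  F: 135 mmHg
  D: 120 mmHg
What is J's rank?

3

Sorted (descending): 162, 161, 161, 140, 138, 135, 127, 125, 120, 119, 118, 112
The 2 values of 161 occupy positions 2–3 → each gets rank 3.
J has value 161 mmHg → rank 3.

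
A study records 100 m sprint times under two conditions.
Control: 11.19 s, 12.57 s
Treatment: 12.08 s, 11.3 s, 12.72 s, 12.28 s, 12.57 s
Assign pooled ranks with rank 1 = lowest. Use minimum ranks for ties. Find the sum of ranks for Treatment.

Sorted (ascending): 11.19, 11.3, 12.08, 12.28, 12.57, 12.57, 12.72
The 2 values of 12.57 occupy positions 5–6 → each gets rank 5.
Treatment values → pooled ranks: 12.08→3, 11.3→2, 12.72→7, 12.28→4, 12.57→5
Rank sum = 3 + 2 + 7 + 4 + 5 = 21

21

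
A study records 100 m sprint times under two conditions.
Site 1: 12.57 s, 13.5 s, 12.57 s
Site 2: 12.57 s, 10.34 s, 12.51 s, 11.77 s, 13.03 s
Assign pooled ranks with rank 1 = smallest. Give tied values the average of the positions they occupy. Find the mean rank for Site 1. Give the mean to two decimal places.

6.00

Sorted (ascending): 10.34, 11.77, 12.51, 12.57, 12.57, 12.57, 13.03, 13.5
The 3 values of 12.57 occupy positions 4–6 → average rank 5.
Site 1 values → pooled ranks: 12.57→5, 13.5→8, 12.57→5
Mean rank = (5 + 8 + 5) / 3 = 6.00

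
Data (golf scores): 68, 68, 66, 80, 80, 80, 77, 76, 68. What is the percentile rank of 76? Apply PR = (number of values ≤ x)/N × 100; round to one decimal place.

55.6

N = 9.
Strictly below 76: 4. Equal to 76: 1.
PR = 5/9 × 100 = 55.6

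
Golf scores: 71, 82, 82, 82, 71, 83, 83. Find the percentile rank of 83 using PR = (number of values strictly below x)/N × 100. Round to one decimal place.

71.4

N = 7.
Strictly below 83: 5. Equal to 83: 2.
PR = 5/7 × 100 = 71.4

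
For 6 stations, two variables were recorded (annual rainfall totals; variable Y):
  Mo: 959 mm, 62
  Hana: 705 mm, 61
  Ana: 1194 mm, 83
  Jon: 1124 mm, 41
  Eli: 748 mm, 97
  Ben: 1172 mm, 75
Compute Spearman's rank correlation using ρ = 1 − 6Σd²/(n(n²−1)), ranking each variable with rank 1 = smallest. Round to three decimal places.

0.200

Ranks of variable 1: 3, 1, 6, 4, 2, 5
Ranks of variable 2: 3, 2, 5, 1, 6, 4
d = r₁ − r₂: 0, -1, 1, 3, -4, 1
d²: 0, 1, 1, 9, 16, 1; Σd² = 28
ρ = 1 − 6·28/(6·35) = 1 − 168/210 = 0.200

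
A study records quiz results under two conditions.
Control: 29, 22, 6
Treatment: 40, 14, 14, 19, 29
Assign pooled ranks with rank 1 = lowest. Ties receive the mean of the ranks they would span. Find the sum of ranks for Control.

12.5

Sorted (ascending): 6, 14, 14, 19, 22, 29, 29, 40
The 2 values of 14 occupy positions 2–3 → average rank (2+3)/2 = 2.5.
The 2 values of 29 occupy positions 6–7 → average rank (6+7)/2 = 6.5.
Control values → pooled ranks: 29→6.5, 22→5, 6→1
Rank sum = 6.5 + 5 + 1 = 12.5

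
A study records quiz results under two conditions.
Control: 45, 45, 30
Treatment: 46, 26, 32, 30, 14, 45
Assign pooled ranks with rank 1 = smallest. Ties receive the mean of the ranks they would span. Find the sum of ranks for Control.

Sorted (ascending): 14, 26, 30, 30, 32, 45, 45, 45, 46
The 2 values of 30 occupy positions 3–4 → average rank (3+4)/2 = 3.5.
The 3 values of 45 occupy positions 6–8 → average rank 7.
Control values → pooled ranks: 45→7, 45→7, 30→3.5
Rank sum = 7 + 7 + 3.5 = 17.5

17.5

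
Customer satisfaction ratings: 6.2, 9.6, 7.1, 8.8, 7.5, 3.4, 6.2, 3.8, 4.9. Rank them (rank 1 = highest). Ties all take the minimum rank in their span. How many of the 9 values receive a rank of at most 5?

6

Sorted (descending): 9.6, 8.8, 7.5, 7.1, 6.2, 6.2, 4.9, 3.8, 3.4
The 2 values of 6.2 occupy positions 5–6 → each gets rank 5.
Ranks ≤ 5: {1, 2, 3, 4, 5, 5} → 6 values.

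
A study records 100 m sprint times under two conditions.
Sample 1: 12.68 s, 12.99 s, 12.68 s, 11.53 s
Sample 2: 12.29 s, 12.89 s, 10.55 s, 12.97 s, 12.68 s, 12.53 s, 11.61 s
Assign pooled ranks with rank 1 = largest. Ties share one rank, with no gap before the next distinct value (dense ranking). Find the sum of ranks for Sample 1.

Sorted (descending): 12.99, 12.97, 12.89, 12.68, 12.68, 12.68, 12.53, 12.29, 11.61, 11.53, 10.55
The 3 values of 12.68 share dense rank 4.
Remaining distinct values take the next consecutive integers.
Sample 1 values → pooled ranks: 12.68→4, 12.99→1, 12.68→4, 11.53→8
Rank sum = 4 + 1 + 4 + 8 = 17

17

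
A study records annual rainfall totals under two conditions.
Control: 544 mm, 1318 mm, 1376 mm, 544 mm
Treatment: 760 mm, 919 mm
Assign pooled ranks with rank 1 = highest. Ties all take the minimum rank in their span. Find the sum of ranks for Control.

13

Sorted (descending): 1376, 1318, 919, 760, 544, 544
The 2 values of 544 occupy positions 5–6 → each gets rank 5.
Control values → pooled ranks: 544→5, 1318→2, 1376→1, 544→5
Rank sum = 5 + 2 + 1 + 5 = 13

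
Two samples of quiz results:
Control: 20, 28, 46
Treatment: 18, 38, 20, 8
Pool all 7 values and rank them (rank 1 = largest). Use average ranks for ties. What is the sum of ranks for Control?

Sorted (descending): 46, 38, 28, 20, 20, 18, 8
The 2 values of 20 occupy positions 4–5 → average rank (4+5)/2 = 4.5.
Control values → pooled ranks: 20→4.5, 28→3, 46→1
Rank sum = 4.5 + 3 + 1 = 8.5

8.5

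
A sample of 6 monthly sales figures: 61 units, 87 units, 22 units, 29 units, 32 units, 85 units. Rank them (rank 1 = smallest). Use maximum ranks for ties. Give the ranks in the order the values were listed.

4, 6, 1, 2, 3, 5

Sorted (ascending): 22, 29, 32, 61, 85, 87
No ties — each value takes its position as its rank.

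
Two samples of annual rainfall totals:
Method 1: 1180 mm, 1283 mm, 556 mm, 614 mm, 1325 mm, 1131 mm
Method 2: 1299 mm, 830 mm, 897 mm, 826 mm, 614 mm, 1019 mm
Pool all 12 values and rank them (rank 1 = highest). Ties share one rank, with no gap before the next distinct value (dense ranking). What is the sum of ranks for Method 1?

Sorted (descending): 1325, 1299, 1283, 1180, 1131, 1019, 897, 830, 826, 614, 614, 556
The 2 values of 614 share dense rank 10.
Remaining distinct values take the next consecutive integers.
Method 1 values → pooled ranks: 1180→4, 1283→3, 556→11, 614→10, 1325→1, 1131→5
Rank sum = 4 + 3 + 11 + 10 + 1 + 5 = 34

34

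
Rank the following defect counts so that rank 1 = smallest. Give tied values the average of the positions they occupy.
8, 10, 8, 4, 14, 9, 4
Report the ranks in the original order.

Sorted (ascending): 4, 4, 8, 8, 9, 10, 14
The 2 values of 4 occupy positions 1–2 → average rank (1+2)/2 = 1.5.
The 2 values of 8 occupy positions 3–4 → average rank (3+4)/2 = 3.5.

3.5, 6, 3.5, 1.5, 7, 5, 1.5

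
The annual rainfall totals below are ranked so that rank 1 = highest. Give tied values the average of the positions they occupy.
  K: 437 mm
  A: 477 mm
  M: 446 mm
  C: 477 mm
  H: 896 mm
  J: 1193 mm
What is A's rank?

Sorted (descending): 1193, 896, 477, 477, 446, 437
The 2 values of 477 occupy positions 3–4 → average rank (3+4)/2 = 3.5.
A has value 477 mm → rank 3.5.

3.5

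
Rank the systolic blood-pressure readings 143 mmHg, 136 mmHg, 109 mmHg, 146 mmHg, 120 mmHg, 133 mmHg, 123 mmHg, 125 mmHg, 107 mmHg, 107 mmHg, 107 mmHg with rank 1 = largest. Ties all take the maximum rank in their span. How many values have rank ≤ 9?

Sorted (descending): 146, 143, 136, 133, 125, 123, 120, 109, 107, 107, 107
The 3 values of 107 occupy positions 9–11 → each gets rank 11.
Ranks ≤ 9: {1, 2, 3, 4, 5, 6, 7, 8} → 8 values.

8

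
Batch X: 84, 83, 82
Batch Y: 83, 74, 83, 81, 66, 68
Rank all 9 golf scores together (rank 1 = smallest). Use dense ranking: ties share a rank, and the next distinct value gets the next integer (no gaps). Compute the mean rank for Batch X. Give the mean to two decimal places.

6.00

Sorted (ascending): 66, 68, 74, 81, 82, 83, 83, 83, 84
The 3 values of 83 share dense rank 6.
Remaining distinct values take the next consecutive integers.
Batch X values → pooled ranks: 84→7, 83→6, 82→5
Mean rank = (7 + 6 + 5) / 3 = 6.00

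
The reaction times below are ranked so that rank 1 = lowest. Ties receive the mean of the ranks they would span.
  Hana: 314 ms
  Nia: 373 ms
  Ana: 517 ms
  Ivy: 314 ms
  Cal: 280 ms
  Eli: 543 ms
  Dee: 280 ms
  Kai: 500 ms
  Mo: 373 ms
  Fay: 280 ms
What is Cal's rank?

2

Sorted (ascending): 280, 280, 280, 314, 314, 373, 373, 500, 517, 543
The 3 values of 280 occupy positions 1–3 → average rank 2.
The 2 values of 314 occupy positions 4–5 → average rank (4+5)/2 = 4.5.
The 2 values of 373 occupy positions 6–7 → average rank (6+7)/2 = 6.5.
Cal has value 280 ms → rank 2.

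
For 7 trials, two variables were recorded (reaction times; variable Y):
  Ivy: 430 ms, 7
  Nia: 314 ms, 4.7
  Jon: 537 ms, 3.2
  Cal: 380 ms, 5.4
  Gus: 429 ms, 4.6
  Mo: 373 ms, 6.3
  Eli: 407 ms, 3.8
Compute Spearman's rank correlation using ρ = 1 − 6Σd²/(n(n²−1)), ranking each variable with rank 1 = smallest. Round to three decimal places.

Ranks of variable 1: 6, 1, 7, 3, 5, 2, 4
Ranks of variable 2: 7, 4, 1, 5, 3, 6, 2
d = r₁ − r₂: -1, -3, 6, -2, 2, -4, 2
d²: 1, 9, 36, 4, 4, 16, 4; Σd² = 74
ρ = 1 − 6·74/(7·48) = 1 − 444/336 = -0.321

-0.321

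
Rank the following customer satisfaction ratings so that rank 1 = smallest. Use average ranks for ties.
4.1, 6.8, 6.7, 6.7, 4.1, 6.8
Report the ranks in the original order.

1.5, 5.5, 3.5, 3.5, 1.5, 5.5

Sorted (ascending): 4.1, 4.1, 6.7, 6.7, 6.8, 6.8
The 2 values of 4.1 occupy positions 1–2 → average rank (1+2)/2 = 1.5.
The 2 values of 6.7 occupy positions 3–4 → average rank (3+4)/2 = 3.5.
The 2 values of 6.8 occupy positions 5–6 → average rank (5+6)/2 = 5.5.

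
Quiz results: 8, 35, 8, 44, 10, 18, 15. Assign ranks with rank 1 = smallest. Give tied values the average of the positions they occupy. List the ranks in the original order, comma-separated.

1.5, 6, 1.5, 7, 3, 5, 4

Sorted (ascending): 8, 8, 10, 15, 18, 35, 44
The 2 values of 8 occupy positions 1–2 → average rank (1+2)/2 = 1.5.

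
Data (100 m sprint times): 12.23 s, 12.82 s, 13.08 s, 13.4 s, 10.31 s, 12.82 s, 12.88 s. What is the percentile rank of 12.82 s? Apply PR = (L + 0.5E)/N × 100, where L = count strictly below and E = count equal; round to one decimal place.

N = 7.
Strictly below 12.82: 2. Equal to 12.82: 2.
PR = (2 + 0.5·2)/7 × 100 = 42.9

42.9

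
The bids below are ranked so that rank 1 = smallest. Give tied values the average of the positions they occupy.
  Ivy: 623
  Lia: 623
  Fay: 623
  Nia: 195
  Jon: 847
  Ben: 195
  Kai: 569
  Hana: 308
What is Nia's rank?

Sorted (ascending): 195, 195, 308, 569, 623, 623, 623, 847
The 2 values of 195 occupy positions 1–2 → average rank (1+2)/2 = 1.5.
The 3 values of 623 occupy positions 5–7 → average rank 6.
Nia has value 195 → rank 1.5.

1.5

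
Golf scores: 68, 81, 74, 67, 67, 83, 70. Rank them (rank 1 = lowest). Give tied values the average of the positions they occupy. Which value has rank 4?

70

Sorted (ascending): 67, 67, 68, 70, 74, 81, 83
The 2 values of 67 occupy positions 1–2 → average rank (1+2)/2 = 1.5.
Rank 4 → value 70.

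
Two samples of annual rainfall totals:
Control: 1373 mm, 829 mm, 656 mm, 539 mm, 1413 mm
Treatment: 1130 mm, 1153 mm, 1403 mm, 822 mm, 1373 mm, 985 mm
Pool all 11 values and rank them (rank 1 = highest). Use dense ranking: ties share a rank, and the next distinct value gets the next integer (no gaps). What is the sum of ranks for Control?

Sorted (descending): 1413, 1403, 1373, 1373, 1153, 1130, 985, 829, 822, 656, 539
The 2 values of 1373 share dense rank 3.
Remaining distinct values take the next consecutive integers.
Control values → pooled ranks: 1373→3, 829→7, 656→9, 539→10, 1413→1
Rank sum = 3 + 7 + 9 + 10 + 1 = 30

30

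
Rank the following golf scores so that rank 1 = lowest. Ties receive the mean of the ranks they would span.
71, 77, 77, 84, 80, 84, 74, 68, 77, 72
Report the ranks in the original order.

2, 6, 6, 9.5, 8, 9.5, 4, 1, 6, 3

Sorted (ascending): 68, 71, 72, 74, 77, 77, 77, 80, 84, 84
The 3 values of 77 occupy positions 5–7 → average rank 6.
The 2 values of 84 occupy positions 9–10 → average rank (9+10)/2 = 9.5.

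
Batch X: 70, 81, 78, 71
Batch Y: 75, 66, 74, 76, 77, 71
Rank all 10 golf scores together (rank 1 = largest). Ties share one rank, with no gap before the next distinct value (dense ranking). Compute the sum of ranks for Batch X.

18

Sorted (descending): 81, 78, 77, 76, 75, 74, 71, 71, 70, 66
The 2 values of 71 share dense rank 7.
Remaining distinct values take the next consecutive integers.
Batch X values → pooled ranks: 70→8, 81→1, 78→2, 71→7
Rank sum = 8 + 1 + 2 + 7 = 18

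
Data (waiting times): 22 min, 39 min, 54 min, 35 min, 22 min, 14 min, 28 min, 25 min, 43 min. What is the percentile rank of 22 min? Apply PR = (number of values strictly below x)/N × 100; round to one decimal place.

11.1

N = 9.
Strictly below 22: 1. Equal to 22: 2.
PR = 1/9 × 100 = 11.1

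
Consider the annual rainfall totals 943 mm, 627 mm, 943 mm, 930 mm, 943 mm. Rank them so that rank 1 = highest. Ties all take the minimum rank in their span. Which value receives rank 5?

627

Sorted (descending): 943, 943, 943, 930, 627
The 3 values of 943 occupy positions 1–3 → each gets rank 1.
Rank 5 → value 627.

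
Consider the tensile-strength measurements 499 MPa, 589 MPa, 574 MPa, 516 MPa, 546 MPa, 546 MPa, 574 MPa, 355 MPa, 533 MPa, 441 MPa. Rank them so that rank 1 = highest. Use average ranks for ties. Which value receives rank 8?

499

Sorted (descending): 589, 574, 574, 546, 546, 533, 516, 499, 441, 355
The 2 values of 574 occupy positions 2–3 → average rank (2+3)/2 = 2.5.
The 2 values of 546 occupy positions 4–5 → average rank (4+5)/2 = 4.5.
Rank 8 → value 499.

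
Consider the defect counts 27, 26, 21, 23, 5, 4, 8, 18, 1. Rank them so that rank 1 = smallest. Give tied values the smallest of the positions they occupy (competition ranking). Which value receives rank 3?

5

Sorted (ascending): 1, 4, 5, 8, 18, 21, 23, 26, 27
No ties — each value takes its position as its rank.
Rank 3 → value 5.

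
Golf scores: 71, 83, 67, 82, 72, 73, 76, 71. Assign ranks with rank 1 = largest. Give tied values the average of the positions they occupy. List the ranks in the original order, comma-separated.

Sorted (descending): 83, 82, 76, 73, 72, 71, 71, 67
The 2 values of 71 occupy positions 6–7 → average rank (6+7)/2 = 6.5.

6.5, 1, 8, 2, 5, 4, 3, 6.5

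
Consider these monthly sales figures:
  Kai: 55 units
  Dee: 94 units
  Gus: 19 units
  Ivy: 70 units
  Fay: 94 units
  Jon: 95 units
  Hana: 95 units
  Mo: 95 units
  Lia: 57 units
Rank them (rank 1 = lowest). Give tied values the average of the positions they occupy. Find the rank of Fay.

Sorted (ascending): 19, 55, 57, 70, 94, 94, 95, 95, 95
The 2 values of 94 occupy positions 5–6 → average rank (5+6)/2 = 5.5.
The 3 values of 95 occupy positions 7–9 → average rank 8.
Fay has value 94 units → rank 5.5.

5.5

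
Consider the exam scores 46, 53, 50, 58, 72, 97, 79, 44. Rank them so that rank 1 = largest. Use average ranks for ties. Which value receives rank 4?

58

Sorted (descending): 97, 79, 72, 58, 53, 50, 46, 44
No ties — each value takes its position as its rank.
Rank 4 → value 58.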